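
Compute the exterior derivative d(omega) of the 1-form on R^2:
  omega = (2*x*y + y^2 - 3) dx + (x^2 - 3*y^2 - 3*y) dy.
d(omega) = (-2*y) dx ∧ dy

For a 1-form omega = sum_i f_i dx_i, the exterior derivative is
  d(omega) = sum_{i < j} (∂f_j/∂x_i - ∂f_i/∂x_j) dx_i ∧ dx_j.
  coefficient of dx ∧ dy: ∂f_2/∂x - ∂f_1/∂y = ∂(x^2 - 3*y^2 - 3*y)/∂x - ∂(2*x*y + y^2 - 3)/∂y = -2*y
Assembling: d(omega) = (-2*y) dx ∧ dy.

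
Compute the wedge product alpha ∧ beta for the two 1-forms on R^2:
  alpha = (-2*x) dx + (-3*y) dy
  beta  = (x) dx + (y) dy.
alpha ∧ beta = (x*y) dx ∧ dy

Distribute the wedge, using dx_i ∧ dx_j = -dx_j ∧ dx_i and dx_i ∧ dx_i = 0. For each pair (i, j) with i < j, the coefficient of dx_i ∧ dx_j in alpha ∧ beta is (alpha_i * beta_j - alpha_j * beta_i). Collecting: alpha ∧ beta = (x*y) dx ∧ dy.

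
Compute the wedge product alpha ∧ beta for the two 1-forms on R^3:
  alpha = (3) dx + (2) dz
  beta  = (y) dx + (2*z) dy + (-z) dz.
alpha ∧ beta = (6*z) dx ∧ dy + (-2*y - 3*z) dx ∧ dz + (-4*z) dy ∧ dz

Distribute the wedge, using dx_i ∧ dx_j = -dx_j ∧ dx_i and dx_i ∧ dx_i = 0. For each pair (i, j) with i < j, the coefficient of dx_i ∧ dx_j in alpha ∧ beta is (alpha_i * beta_j - alpha_j * beta_i). Collecting: alpha ∧ beta = (6*z) dx ∧ dy + (-2*y - 3*z) dx ∧ dz + (-4*z) dy ∧ dz.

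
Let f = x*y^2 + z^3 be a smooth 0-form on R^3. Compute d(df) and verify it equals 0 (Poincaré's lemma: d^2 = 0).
d(df) = 0

Step 1: df = sum_i (∂f/∂x_i) dx_i = (y^2) dx + (2*x*y) dy + (3*z^2) dz.
Step 2: Apply d again. Using the 1-form formula, the coefficient of dx ∧ dy in d(df) is ∂^2 f/∂x ∂y - ∂^2 f/∂y ∂x = (2*y) - (2*y) = 0 (equality of mixed partials for smooth f).
Similarly for dx ∧ dz and dy ∧ dz — all coefficients vanish. So d(df) = 0.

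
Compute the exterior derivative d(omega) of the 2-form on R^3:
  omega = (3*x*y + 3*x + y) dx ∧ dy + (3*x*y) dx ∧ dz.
d(omega) = (-3*x) dx ∧ dy ∧ dz

For a 2-form omega = sum_{i<j} g_{ij} dx_i ∧ dx_j, the exterior derivative is
  d(omega) = sum_{i<j} d(g_{ij}) ∧ dx_i ∧ dx_j = sum_{i<j, k} (∂g_{ij}/∂x_k) dx_k ∧ dx_i ∧ dx_j.
Expand each term, using dx_k ∧ dx_i ∧ dx_j = sgn(permutation) dx_{(a)} ∧ dx_{(b)} ∧ dx_{(c)} with (a < b < c) sorted:
  d(3*x*y) includes (∂/∂y)(3*x*y) dy = (3*x) dy, which multiplied by dx ∧ dz gives (-3*x) dx ∧ dy ∧ dz
Collecting like 3-forms: d(omega) = (-3*x) dx ∧ dy ∧ dz.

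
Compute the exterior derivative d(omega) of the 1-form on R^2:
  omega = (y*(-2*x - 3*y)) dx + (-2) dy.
d(omega) = (2*x + 6*y) dx ∧ dy

For a 1-form omega = sum_i f_i dx_i, the exterior derivative is
  d(omega) = sum_{i < j} (∂f_j/∂x_i - ∂f_i/∂x_j) dx_i ∧ dx_j.
  coefficient of dx ∧ dy: ∂f_2/∂x - ∂f_1/∂y = ∂(-2)/∂x - ∂(y*(-2*x - 3*y))/∂y = 2*x + 6*y
Assembling: d(omega) = (2*x + 6*y) dx ∧ dy.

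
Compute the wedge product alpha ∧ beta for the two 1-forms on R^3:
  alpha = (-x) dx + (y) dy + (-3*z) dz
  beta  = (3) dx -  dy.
alpha ∧ beta = (x - 3*y) dx ∧ dy + (9*z) dx ∧ dz + (-3*z) dy ∧ dz

Distribute the wedge, using dx_i ∧ dx_j = -dx_j ∧ dx_i and dx_i ∧ dx_i = 0. For each pair (i, j) with i < j, the coefficient of dx_i ∧ dx_j in alpha ∧ beta is (alpha_i * beta_j - alpha_j * beta_i). Collecting: alpha ∧ beta = (x - 3*y) dx ∧ dy + (9*z) dx ∧ dz + (-3*z) dy ∧ dz.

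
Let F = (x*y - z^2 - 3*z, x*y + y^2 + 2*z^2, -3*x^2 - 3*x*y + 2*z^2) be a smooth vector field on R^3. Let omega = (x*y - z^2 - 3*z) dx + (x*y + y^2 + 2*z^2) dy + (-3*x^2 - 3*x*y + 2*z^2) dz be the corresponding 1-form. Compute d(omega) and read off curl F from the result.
d(omega) = (-3*x - 4*z) dy ∧ dz + (6*x + 3*y - 2*z - 3) dz ∧ dx + (-x + y) dx ∧ dy; curl F = (-3*x - 4*z, 6*x + 3*y - 2*z - 3, -x + y)

d omega = sum_{i<j} (∂f_j/∂x_i - ∂f_i/∂x_j) dx_i ∧ dx_j. Under the identification (dy ∧ dz, dz ∧ dx, dx ∧ dy) ↔ (e_x, e_y, e_z), the coefficients are exactly the components of curl F. Compute:
  ∂R/∂y - ∂Q/∂z = (-3*x) - (4*z) = -3*x - 4*z
  ∂P/∂z - ∂R/∂x = (-2*z - 3) - (-6*x - 3*y) = 6*x + 3*y - 2*z - 3
  ∂Q/∂x - ∂P/∂y = (y) - (x) = -x + y.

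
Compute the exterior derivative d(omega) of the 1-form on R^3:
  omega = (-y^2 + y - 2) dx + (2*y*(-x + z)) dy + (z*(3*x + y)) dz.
d(omega) = (-1) dx ∧ dy + (3*z) dx ∧ dz + (-2*y + z) dy ∧ dz

For a 1-form omega = sum_i f_i dx_i, the exterior derivative is
  d(omega) = sum_{i < j} (∂f_j/∂x_i - ∂f_i/∂x_j) dx_i ∧ dx_j.
  coefficient of dx ∧ dy: ∂f_2/∂x - ∂f_1/∂y = ∂(2*y*(-x + z))/∂x - ∂(-y^2 + y - 2)/∂y = -1
  coefficient of dx ∧ dz: ∂f_3/∂x - ∂f_1/∂z = ∂(z*(3*x + y))/∂x - ∂(-y^2 + y - 2)/∂z = 3*z
  coefficient of dy ∧ dz: ∂f_3/∂y - ∂f_2/∂z = ∂(z*(3*x + y))/∂y - ∂(2*y*(-x + z))/∂z = -2*y + z
Assembling: d(omega) = (-1) dx ∧ dy + (3*z) dx ∧ dz + (-2*y + z) dy ∧ dz.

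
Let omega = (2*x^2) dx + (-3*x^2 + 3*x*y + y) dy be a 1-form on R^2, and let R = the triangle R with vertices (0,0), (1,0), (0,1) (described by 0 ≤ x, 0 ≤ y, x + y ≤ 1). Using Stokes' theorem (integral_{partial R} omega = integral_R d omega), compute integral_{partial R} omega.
integral_(partial R) omega = -1/2

Stokes: integral_partial_R omega = integral_R d omega with d omega = (∂Q/∂x - ∂P/∂y) dx ∧ dy.
  ∂Q/∂x = -6*x + 3*y
  ∂P/∂y = 0
  integrand = ∂Q/∂x - ∂P/∂y = -6*x + 3*y.
Integrating over R: integral_0^1 integral_0^{1-x} (-6*x + 3*y) dy dx = -1/2.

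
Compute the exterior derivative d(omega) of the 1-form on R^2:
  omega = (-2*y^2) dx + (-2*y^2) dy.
d(omega) = (4*y) dx ∧ dy

For a 1-form omega = sum_i f_i dx_i, the exterior derivative is
  d(omega) = sum_{i < j} (∂f_j/∂x_i - ∂f_i/∂x_j) dx_i ∧ dx_j.
  coefficient of dx ∧ dy: ∂f_2/∂x - ∂f_1/∂y = ∂(-2*y^2)/∂x - ∂(-2*y^2)/∂y = 4*y
Assembling: d(omega) = (4*y) dx ∧ dy.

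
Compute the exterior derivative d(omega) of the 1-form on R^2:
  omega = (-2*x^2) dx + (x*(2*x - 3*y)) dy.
d(omega) = (4*x - 3*y) dx ∧ dy

For a 1-form omega = sum_i f_i dx_i, the exterior derivative is
  d(omega) = sum_{i < j} (∂f_j/∂x_i - ∂f_i/∂x_j) dx_i ∧ dx_j.
  coefficient of dx ∧ dy: ∂f_2/∂x - ∂f_1/∂y = ∂(x*(2*x - 3*y))/∂x - ∂(-2*x^2)/∂y = 4*x - 3*y
Assembling: d(omega) = (4*x - 3*y) dx ∧ dy.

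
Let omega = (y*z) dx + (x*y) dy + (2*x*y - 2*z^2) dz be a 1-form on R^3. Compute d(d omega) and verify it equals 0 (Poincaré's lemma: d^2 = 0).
d(d omega) = 0

Step 1: d omega = sum_{i<j} (∂f_j/∂x_i - ∂f_i/∂x_j) dx_i ∧ dx_j:
  coeff of dx ∧ dy: y - z
  coeff of dx ∧ dz: y
  coeff of dy ∧ dz: 2*x
Step 2: Apply d again to each 2-form coefficient. The only possible 3-form in R^3 is dx ∧ dy ∧ dz, with coefficient
  ∂(coeff of dy∧dz)/∂x - ∂(coeff of dx∧dz)/∂y + ∂(coeff of dx∧dy)/∂z
  = ∂/∂x (2*x) - ∂/∂y (y) + ∂/∂z (y - z).
Each of these terms simplifies to sums of mixed partials that cancel in pairs. The result is 0 (by equality of mixed partials for smooth functions — Schwarz / Clairaut).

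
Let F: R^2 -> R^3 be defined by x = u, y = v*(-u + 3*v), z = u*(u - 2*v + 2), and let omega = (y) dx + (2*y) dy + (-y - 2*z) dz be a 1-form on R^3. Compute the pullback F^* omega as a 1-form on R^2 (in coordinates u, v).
F^* omega = (-4*u^3 + 14*u^2*v - 12*u^2 - 14*u*v^2 + 17*u*v - 8*u - 3*v^2) du + (4*u^3 - 8*u^2*v + 8*u^2 - 12*u*v^2 + 36*v^3) dv

Using F^*(f dg) = (f ∘ F) d(g ∘ F), substitute each coordinate x_i by F_i(u, v) in f_i, and replace dx_i by d F_i = (∂F_i/∂u) du + (∂F_i/∂v) dv.
  For the x component: f_1(F) = v*(-u + 3*v); d F_1 = (1) du + (0) dv
  For the y component: f_2(F) = 2*v*(-u + 3*v); d F_2 = (-v) du + (-u + 6*v) dv
  For the z component: f_3(F) = -2*u^2 + 5*u*v - 4*u - 3*v^2; d F_3 = (2*u - 2*v + 2) du + (-2*u) dv
Combining and collecting du, dv coefficients:
  coeff of du: -4*u^3 + 14*u^2*v - 12*u^2 - 14*u*v^2 + 17*u*v - 8*u - 3*v^2
  coeff of dv: 4*u^3 - 8*u^2*v + 8*u^2 - 12*u*v^2 + 36*v^3
F^* omega = (-4*u^3 + 14*u^2*v - 12*u^2 - 14*u*v^2 + 17*u*v - 8*u - 3*v^2) du + (4*u^3 - 8*u^2*v + 8*u^2 - 12*u*v^2 + 36*v^3) dv.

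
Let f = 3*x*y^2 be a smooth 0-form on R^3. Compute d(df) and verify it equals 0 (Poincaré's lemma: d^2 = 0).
d(df) = 0

Step 1: df = sum_i (∂f/∂x_i) dx_i = (3*y^2) dx + (6*x*y) dy + (0) dz.
Step 2: Apply d again. Using the 1-form formula, the coefficient of dx ∧ dy in d(df) is ∂^2 f/∂x ∂y - ∂^2 f/∂y ∂x = (6*y) - (6*y) = 0 (equality of mixed partials for smooth f).
Similarly for dx ∧ dz and dy ∧ dz — all coefficients vanish. So d(df) = 0.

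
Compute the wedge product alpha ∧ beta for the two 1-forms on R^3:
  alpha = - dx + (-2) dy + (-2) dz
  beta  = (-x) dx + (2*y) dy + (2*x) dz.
alpha ∧ beta = (-2*x - 2*y) dx ∧ dy + (-4*x) dx ∧ dz + (-4*x + 4*y) dy ∧ dz

Distribute the wedge, using dx_i ∧ dx_j = -dx_j ∧ dx_i and dx_i ∧ dx_i = 0. For each pair (i, j) with i < j, the coefficient of dx_i ∧ dx_j in alpha ∧ beta is (alpha_i * beta_j - alpha_j * beta_i). Collecting: alpha ∧ beta = (-2*x - 2*y) dx ∧ dy + (-4*x) dx ∧ dz + (-4*x + 4*y) dy ∧ dz.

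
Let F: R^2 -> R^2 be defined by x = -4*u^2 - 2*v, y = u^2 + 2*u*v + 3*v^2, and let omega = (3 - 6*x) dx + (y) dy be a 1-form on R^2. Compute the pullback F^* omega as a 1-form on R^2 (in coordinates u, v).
F^* omega = (-190*u^3 + 6*u^2*v + 10*u*v^2 - 96*u*v - 24*u + 6*v^3) du + (2*u^3 + 10*u^2*v - 48*u^2 + 18*u*v^2 + 18*v^3 - 24*v - 6) dv

Using F^*(f dg) = (f ∘ F) d(g ∘ F), substitute each coordinate x_i by F_i(u, v) in f_i, and replace dx_i by d F_i = (∂F_i/∂u) du + (∂F_i/∂v) dv.
  For the x component: f_1(F) = 24*u^2 + 12*v + 3; d F_1 = (-8*u) du + (-2) dv
  For the y component: f_2(F) = u^2 + 2*u*v + 3*v^2; d F_2 = (2*u + 2*v) du + (2*u + 6*v) dv
Combining and collecting du, dv coefficients:
  coeff of du: -190*u^3 + 6*u^2*v + 10*u*v^2 - 96*u*v - 24*u + 6*v^3
  coeff of dv: 2*u^3 + 10*u^2*v - 48*u^2 + 18*u*v^2 + 18*v^3 - 24*v - 6
F^* omega = (-190*u^3 + 6*u^2*v + 10*u*v^2 - 96*u*v - 24*u + 6*v^3) du + (2*u^3 + 10*u^2*v - 48*u^2 + 18*u*v^2 + 18*v^3 - 24*v - 6) dv.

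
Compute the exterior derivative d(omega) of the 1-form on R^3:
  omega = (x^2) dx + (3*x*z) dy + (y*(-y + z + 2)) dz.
d(omega) = (3*z) dx ∧ dy + (-3*x - 2*y + z + 2) dy ∧ dz

For a 1-form omega = sum_i f_i dx_i, the exterior derivative is
  d(omega) = sum_{i < j} (∂f_j/∂x_i - ∂f_i/∂x_j) dx_i ∧ dx_j.
  coefficient of dx ∧ dy: ∂f_2/∂x - ∂f_1/∂y = ∂(3*x*z)/∂x - ∂(x^2)/∂y = 3*z
  coefficient of dy ∧ dz: ∂f_3/∂y - ∂f_2/∂z = ∂(y*(-y + z + 2))/∂y - ∂(3*x*z)/∂z = -3*x - 2*y + z + 2
Assembling: d(omega) = (3*z) dx ∧ dy + (-3*x - 2*y + z + 2) dy ∧ dz.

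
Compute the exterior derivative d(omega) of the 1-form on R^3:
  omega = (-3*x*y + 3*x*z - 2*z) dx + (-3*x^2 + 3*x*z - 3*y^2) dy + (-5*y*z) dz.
d(omega) = (-3*x + 3*z) dx ∧ dy + (2 - 3*x) dx ∧ dz + (-3*x - 5*z) dy ∧ dz

For a 1-form omega = sum_i f_i dx_i, the exterior derivative is
  d(omega) = sum_{i < j} (∂f_j/∂x_i - ∂f_i/∂x_j) dx_i ∧ dx_j.
  coefficient of dx ∧ dy: ∂f_2/∂x - ∂f_1/∂y = ∂(-3*x^2 + 3*x*z - 3*y^2)/∂x - ∂(-3*x*y + 3*x*z - 2*z)/∂y = -3*x + 3*z
  coefficient of dx ∧ dz: ∂f_3/∂x - ∂f_1/∂z = ∂(-5*y*z)/∂x - ∂(-3*x*y + 3*x*z - 2*z)/∂z = 2 - 3*x
  coefficient of dy ∧ dz: ∂f_3/∂y - ∂f_2/∂z = ∂(-5*y*z)/∂y - ∂(-3*x^2 + 3*x*z - 3*y^2)/∂z = -3*x - 5*z
Assembling: d(omega) = (-3*x + 3*z) dx ∧ dy + (2 - 3*x) dx ∧ dz + (-3*x - 5*z) dy ∧ dz.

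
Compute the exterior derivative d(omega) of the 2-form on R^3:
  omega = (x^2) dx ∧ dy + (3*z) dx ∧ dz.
d(omega) = 0

For a 2-form omega = sum_{i<j} g_{ij} dx_i ∧ dx_j, the exterior derivative is
  d(omega) = sum_{i<j} d(g_{ij}) ∧ dx_i ∧ dx_j = sum_{i<j, k} (∂g_{ij}/∂x_k) dx_k ∧ dx_i ∧ dx_j.
Expand each term, using dx_k ∧ dx_i ∧ dx_j = sgn(permutation) dx_{(a)} ∧ dx_{(b)} ∧ dx_{(c)} with (a < b < c) sorted:

Collecting like 3-forms: d(omega) = 0.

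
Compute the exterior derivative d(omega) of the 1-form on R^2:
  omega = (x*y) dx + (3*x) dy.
d(omega) = (3 - x) dx ∧ dy

For a 1-form omega = sum_i f_i dx_i, the exterior derivative is
  d(omega) = sum_{i < j} (∂f_j/∂x_i - ∂f_i/∂x_j) dx_i ∧ dx_j.
  coefficient of dx ∧ dy: ∂f_2/∂x - ∂f_1/∂y = ∂(3*x)/∂x - ∂(x*y)/∂y = 3 - x
Assembling: d(omega) = (3 - x) dx ∧ dy.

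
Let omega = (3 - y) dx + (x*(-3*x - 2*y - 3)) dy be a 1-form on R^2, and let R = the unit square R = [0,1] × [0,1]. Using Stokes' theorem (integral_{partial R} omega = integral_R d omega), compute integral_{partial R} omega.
integral_(partial R) omega = -6

Stokes: integral_partial_R omega = integral_R d omega with d omega = (∂Q/∂x - ∂P/∂y) dx ∧ dy.
  ∂Q/∂x = -6*x - 2*y - 3
  ∂P/∂y = -1
  integrand = ∂Q/∂x - ∂P/∂y = -6*x - 2*y - 2.
Integrating over R: integral_0^1 integral_0^1 (-6*x - 2*y - 2) dx dy = -6.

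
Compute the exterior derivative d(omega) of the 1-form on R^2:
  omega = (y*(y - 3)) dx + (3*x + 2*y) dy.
d(omega) = (6 - 2*y) dx ∧ dy

For a 1-form omega = sum_i f_i dx_i, the exterior derivative is
  d(omega) = sum_{i < j} (∂f_j/∂x_i - ∂f_i/∂x_j) dx_i ∧ dx_j.
  coefficient of dx ∧ dy: ∂f_2/∂x - ∂f_1/∂y = ∂(3*x + 2*y)/∂x - ∂(y*(y - 3))/∂y = 6 - 2*y
Assembling: d(omega) = (6 - 2*y) dx ∧ dy.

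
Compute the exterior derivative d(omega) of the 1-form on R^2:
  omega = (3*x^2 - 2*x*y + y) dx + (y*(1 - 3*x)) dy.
d(omega) = (2*x - 3*y - 1) dx ∧ dy

For a 1-form omega = sum_i f_i dx_i, the exterior derivative is
  d(omega) = sum_{i < j} (∂f_j/∂x_i - ∂f_i/∂x_j) dx_i ∧ dx_j.
  coefficient of dx ∧ dy: ∂f_2/∂x - ∂f_1/∂y = ∂(y*(1 - 3*x))/∂x - ∂(3*x^2 - 2*x*y + y)/∂y = 2*x - 3*y - 1
Assembling: d(omega) = (2*x - 3*y - 1) dx ∧ dy.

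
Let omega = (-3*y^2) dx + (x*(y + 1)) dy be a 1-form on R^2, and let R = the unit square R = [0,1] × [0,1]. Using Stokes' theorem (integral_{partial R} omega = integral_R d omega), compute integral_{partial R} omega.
integral_(partial R) omega = 9/2

Stokes: integral_partial_R omega = integral_R d omega with d omega = (∂Q/∂x - ∂P/∂y) dx ∧ dy.
  ∂Q/∂x = y + 1
  ∂P/∂y = -6*y
  integrand = ∂Q/∂x - ∂P/∂y = 7*y + 1.
Integrating over R: integral_0^1 integral_0^1 (7*y + 1) dx dy = 9/2.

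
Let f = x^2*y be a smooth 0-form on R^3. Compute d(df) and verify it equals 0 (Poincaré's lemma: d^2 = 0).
d(df) = 0

Step 1: df = sum_i (∂f/∂x_i) dx_i = (2*x*y) dx + (x^2) dy + (0) dz.
Step 2: Apply d again. Using the 1-form formula, the coefficient of dx ∧ dy in d(df) is ∂^2 f/∂x ∂y - ∂^2 f/∂y ∂x = (2*x) - (2*x) = 0 (equality of mixed partials for smooth f).
Similarly for dx ∧ dz and dy ∧ dz — all coefficients vanish. So d(df) = 0.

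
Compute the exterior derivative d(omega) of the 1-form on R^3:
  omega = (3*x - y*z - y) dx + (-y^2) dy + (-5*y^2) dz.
d(omega) = (z + 1) dx ∧ dy + (y) dx ∧ dz + (-10*y) dy ∧ dz

For a 1-form omega = sum_i f_i dx_i, the exterior derivative is
  d(omega) = sum_{i < j} (∂f_j/∂x_i - ∂f_i/∂x_j) dx_i ∧ dx_j.
  coefficient of dx ∧ dy: ∂f_2/∂x - ∂f_1/∂y = ∂(-y^2)/∂x - ∂(3*x - y*z - y)/∂y = z + 1
  coefficient of dx ∧ dz: ∂f_3/∂x - ∂f_1/∂z = ∂(-5*y^2)/∂x - ∂(3*x - y*z - y)/∂z = y
  coefficient of dy ∧ dz: ∂f_3/∂y - ∂f_2/∂z = ∂(-5*y^2)/∂y - ∂(-y^2)/∂z = -10*y
Assembling: d(omega) = (z + 1) dx ∧ dy + (y) dx ∧ dz + (-10*y) dy ∧ dz.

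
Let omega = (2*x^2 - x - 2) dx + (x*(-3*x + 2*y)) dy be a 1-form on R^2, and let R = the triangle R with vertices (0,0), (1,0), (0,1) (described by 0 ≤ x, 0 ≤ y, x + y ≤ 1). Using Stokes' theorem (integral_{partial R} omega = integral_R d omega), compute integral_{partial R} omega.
integral_(partial R) omega = -2/3

Stokes: integral_partial_R omega = integral_R d omega with d omega = (∂Q/∂x - ∂P/∂y) dx ∧ dy.
  ∂Q/∂x = -6*x + 2*y
  ∂P/∂y = 0
  integrand = ∂Q/∂x - ∂P/∂y = -6*x + 2*y.
Integrating over R: integral_0^1 integral_0^{1-x} (-6*x + 2*y) dy dx = -2/3.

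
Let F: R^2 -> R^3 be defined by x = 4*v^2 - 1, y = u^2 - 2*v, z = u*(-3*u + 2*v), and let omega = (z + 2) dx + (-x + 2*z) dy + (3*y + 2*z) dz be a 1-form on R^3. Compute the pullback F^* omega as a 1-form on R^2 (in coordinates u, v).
F^* omega = (6*u^3 - 22*u^2*v + 36*u*v + 2*u - 12*v^2) du + (-6*u^3 - 16*u^2*v + 12*u^2 + 16*u*v^2 - 20*u*v + 8*v^2 + 16*v - 2) dv

Using F^*(f dg) = (f ∘ F) d(g ∘ F), substitute each coordinate x_i by F_i(u, v) in f_i, and replace dx_i by d F_i = (∂F_i/∂u) du + (∂F_i/∂v) dv.
  For the x component: f_1(F) = -3*u^2 + 2*u*v + 2; d F_1 = (0) du + (8*v) dv
  For the y component: f_2(F) = -6*u^2 + 4*u*v - 4*v^2 + 1; d F_2 = (2*u) du + (-2) dv
  For the z component: f_3(F) = -3*u^2 + 4*u*v - 6*v; d F_3 = (-6*u + 2*v) du + (2*u) dv
Combining and collecting du, dv coefficients:
  coeff of du: 6*u^3 - 22*u^2*v + 36*u*v + 2*u - 12*v^2
  coeff of dv: -6*u^3 - 16*u^2*v + 12*u^2 + 16*u*v^2 - 20*u*v + 8*v^2 + 16*v - 2
F^* omega = (6*u^3 - 22*u^2*v + 36*u*v + 2*u - 12*v^2) du + (-6*u^3 - 16*u^2*v + 12*u^2 + 16*u*v^2 - 20*u*v + 8*v^2 + 16*v - 2) dv.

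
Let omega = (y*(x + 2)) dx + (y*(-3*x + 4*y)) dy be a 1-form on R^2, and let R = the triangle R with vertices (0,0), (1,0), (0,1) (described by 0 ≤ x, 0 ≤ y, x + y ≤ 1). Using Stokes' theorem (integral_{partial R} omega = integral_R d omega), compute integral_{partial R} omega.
integral_(partial R) omega = -5/3

Stokes: integral_partial_R omega = integral_R d omega with d omega = (∂Q/∂x - ∂P/∂y) dx ∧ dy.
  ∂Q/∂x = -3*y
  ∂P/∂y = x + 2
  integrand = ∂Q/∂x - ∂P/∂y = -x - 3*y - 2.
Integrating over R: integral_0^1 integral_0^{1-x} (-x - 3*y - 2) dy dx = -5/3.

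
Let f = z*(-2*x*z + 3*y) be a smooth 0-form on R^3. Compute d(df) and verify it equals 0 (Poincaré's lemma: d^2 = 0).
d(df) = 0

Step 1: df = sum_i (∂f/∂x_i) dx_i = (-2*z^2) dx + (3*z) dy + (-4*x*z + 3*y) dz.
Step 2: Apply d again. Using the 1-form formula, the coefficient of dx ∧ dy in d(df) is ∂^2 f/∂x ∂y - ∂^2 f/∂y ∂x = (0) - (0) = 0 (equality of mixed partials for smooth f).
Similarly for dx ∧ dz and dy ∧ dz — all coefficients vanish. So d(df) = 0.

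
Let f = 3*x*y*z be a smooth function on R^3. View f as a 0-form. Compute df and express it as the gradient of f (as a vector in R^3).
df = (3*y*z) dx + (3*x*z) dy + (3*x*y) dz; grad f = (3*y*z, 3*x*z, 3*x*y)

For a 0-form f, d f = (∂f/∂x) dx + (∂f/∂y) dy + (∂f/∂z) dz. The components of the vector representation are exactly the entries of grad f in Cartesian coordinates:
  ∂f/∂x = 3*y*z
  ∂f/∂y = 3*x*z
  ∂f/∂z = 3*x*y.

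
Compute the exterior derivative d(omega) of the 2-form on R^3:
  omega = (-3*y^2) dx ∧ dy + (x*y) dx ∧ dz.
d(omega) = (-x) dx ∧ dy ∧ dz

For a 2-form omega = sum_{i<j} g_{ij} dx_i ∧ dx_j, the exterior derivative is
  d(omega) = sum_{i<j} d(g_{ij}) ∧ dx_i ∧ dx_j = sum_{i<j, k} (∂g_{ij}/∂x_k) dx_k ∧ dx_i ∧ dx_j.
Expand each term, using dx_k ∧ dx_i ∧ dx_j = sgn(permutation) dx_{(a)} ∧ dx_{(b)} ∧ dx_{(c)} with (a < b < c) sorted:
  d(x*y) includes (∂/∂y)(x*y) dy = (x) dy, which multiplied by dx ∧ dz gives (-x) dx ∧ dy ∧ dz
Collecting like 3-forms: d(omega) = (-x) dx ∧ dy ∧ dz.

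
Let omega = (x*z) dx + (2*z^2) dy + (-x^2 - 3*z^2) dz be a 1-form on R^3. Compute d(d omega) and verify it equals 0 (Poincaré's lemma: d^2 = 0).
d(d omega) = 0

Step 1: d omega = sum_{i<j} (∂f_j/∂x_i - ∂f_i/∂x_j) dx_i ∧ dx_j:
  coeff of dx ∧ dy: 0
  coeff of dx ∧ dz: -3*x
  coeff of dy ∧ dz: -4*z
Step 2: Apply d again to each 2-form coefficient. The only possible 3-form in R^3 is dx ∧ dy ∧ dz, with coefficient
  ∂(coeff of dy∧dz)/∂x - ∂(coeff of dx∧dz)/∂y + ∂(coeff of dx∧dy)/∂z
  = ∂/∂x (-4*z) - ∂/∂y (-3*x) + ∂/∂z (0).
Each of these terms simplifies to sums of mixed partials that cancel in pairs. The result is 0 (by equality of mixed partials for smooth functions — Schwarz / Clairaut).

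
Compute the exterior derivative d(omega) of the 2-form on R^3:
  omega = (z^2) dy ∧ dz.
d(omega) = 0

For a 2-form omega = sum_{i<j} g_{ij} dx_i ∧ dx_j, the exterior derivative is
  d(omega) = sum_{i<j} d(g_{ij}) ∧ dx_i ∧ dx_j = sum_{i<j, k} (∂g_{ij}/∂x_k) dx_k ∧ dx_i ∧ dx_j.
Expand each term, using dx_k ∧ dx_i ∧ dx_j = sgn(permutation) dx_{(a)} ∧ dx_{(b)} ∧ dx_{(c)} with (a < b < c) sorted:

Collecting like 3-forms: d(omega) = 0.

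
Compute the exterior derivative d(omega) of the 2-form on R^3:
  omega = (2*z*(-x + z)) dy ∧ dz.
d(omega) = (-2*z) dx ∧ dy ∧ dz

For a 2-form omega = sum_{i<j} g_{ij} dx_i ∧ dx_j, the exterior derivative is
  d(omega) = sum_{i<j} d(g_{ij}) ∧ dx_i ∧ dx_j = sum_{i<j, k} (∂g_{ij}/∂x_k) dx_k ∧ dx_i ∧ dx_j.
Expand each term, using dx_k ∧ dx_i ∧ dx_j = sgn(permutation) dx_{(a)} ∧ dx_{(b)} ∧ dx_{(c)} with (a < b < c) sorted:
  d(2*z*(-x + z)) includes (∂/∂x)(2*z*(-x + z)) dx = (-2*z) dx, which multiplied by dy ∧ dz gives (-2*z) dx ∧ dy ∧ dz
Collecting like 3-forms: d(omega) = (-2*z) dx ∧ dy ∧ dz.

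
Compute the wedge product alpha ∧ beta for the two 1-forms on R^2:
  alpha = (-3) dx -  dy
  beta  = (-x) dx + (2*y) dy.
alpha ∧ beta = (-x - 6*y) dx ∧ dy

Distribute the wedge, using dx_i ∧ dx_j = -dx_j ∧ dx_i and dx_i ∧ dx_i = 0. For each pair (i, j) with i < j, the coefficient of dx_i ∧ dx_j in alpha ∧ beta is (alpha_i * beta_j - alpha_j * beta_i). Collecting: alpha ∧ beta = (-x - 6*y) dx ∧ dy.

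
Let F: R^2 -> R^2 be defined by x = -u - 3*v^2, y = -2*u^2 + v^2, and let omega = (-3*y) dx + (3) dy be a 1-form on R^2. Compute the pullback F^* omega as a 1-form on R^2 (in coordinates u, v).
F^* omega = (-6*u^2 - 12*u + 3*v^2) du + (6*v*(-6*u^2 + 3*v^2 + 1)) dv

Using F^*(f dg) = (f ∘ F) d(g ∘ F), substitute each coordinate x_i by F_i(u, v) in f_i, and replace dx_i by d F_i = (∂F_i/∂u) du + (∂F_i/∂v) dv.
  For the x component: f_1(F) = 6*u^2 - 3*v^2; d F_1 = (-1) du + (-6*v) dv
  For the y component: f_2(F) = 3; d F_2 = (-4*u) du + (2*v) dv
Combining and collecting du, dv coefficients:
  coeff of du: -6*u^2 - 12*u + 3*v^2
  coeff of dv: 6*v*(-6*u^2 + 3*v^2 + 1)
F^* omega = (-6*u^2 - 12*u + 3*v^2) du + (6*v*(-6*u^2 + 3*v^2 + 1)) dv.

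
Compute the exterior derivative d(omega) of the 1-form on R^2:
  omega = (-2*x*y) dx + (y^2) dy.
d(omega) = (2*x) dx ∧ dy

For a 1-form omega = sum_i f_i dx_i, the exterior derivative is
  d(omega) = sum_{i < j} (∂f_j/∂x_i - ∂f_i/∂x_j) dx_i ∧ dx_j.
  coefficient of dx ∧ dy: ∂f_2/∂x - ∂f_1/∂y = ∂(y^2)/∂x - ∂(-2*x*y)/∂y = 2*x
Assembling: d(omega) = (2*x) dx ∧ dy.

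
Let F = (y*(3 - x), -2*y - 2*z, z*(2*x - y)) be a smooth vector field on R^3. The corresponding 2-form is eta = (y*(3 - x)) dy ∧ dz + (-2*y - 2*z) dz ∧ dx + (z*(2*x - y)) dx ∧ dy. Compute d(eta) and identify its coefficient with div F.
d(eta) = (2*x - 2*y - 2) dx ∧ dy ∧ dz; div F = 2*x - 2*y - 2

For a 2-form in R^3 of the form above, applying d gives a 3-form with coefficient ∂P/∂x + ∂Q/∂y + ∂R/∂z:
  ∂P/∂x = -y
  ∂Q/∂y = -2
  ∂R/∂z = 2*x - y
Sum = 2*x - 2*y - 2, which is exactly div F.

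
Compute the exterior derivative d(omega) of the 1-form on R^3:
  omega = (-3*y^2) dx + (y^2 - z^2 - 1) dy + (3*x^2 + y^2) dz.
d(omega) = (6*y) dx ∧ dy + (6*x) dx ∧ dz + (2*y + 2*z) dy ∧ dz

For a 1-form omega = sum_i f_i dx_i, the exterior derivative is
  d(omega) = sum_{i < j} (∂f_j/∂x_i - ∂f_i/∂x_j) dx_i ∧ dx_j.
  coefficient of dx ∧ dy: ∂f_2/∂x - ∂f_1/∂y = ∂(y^2 - z^2 - 1)/∂x - ∂(-3*y^2)/∂y = 6*y
  coefficient of dx ∧ dz: ∂f_3/∂x - ∂f_1/∂z = ∂(3*x^2 + y^2)/∂x - ∂(-3*y^2)/∂z = 6*x
  coefficient of dy ∧ dz: ∂f_3/∂y - ∂f_2/∂z = ∂(3*x^2 + y^2)/∂y - ∂(y^2 - z^2 - 1)/∂z = 2*y + 2*z
Assembling: d(omega) = (6*y) dx ∧ dy + (6*x) dx ∧ dz + (2*y + 2*z) dy ∧ dz.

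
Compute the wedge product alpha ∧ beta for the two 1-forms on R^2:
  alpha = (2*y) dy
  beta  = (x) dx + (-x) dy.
alpha ∧ beta = (-2*x*y) dx ∧ dy

Distribute the wedge, using dx_i ∧ dx_j = -dx_j ∧ dx_i and dx_i ∧ dx_i = 0. For each pair (i, j) with i < j, the coefficient of dx_i ∧ dx_j in alpha ∧ beta is (alpha_i * beta_j - alpha_j * beta_i). Collecting: alpha ∧ beta = (-2*x*y) dx ∧ dy.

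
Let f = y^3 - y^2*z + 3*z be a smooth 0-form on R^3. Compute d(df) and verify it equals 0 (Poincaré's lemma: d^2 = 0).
d(df) = 0

Step 1: df = sum_i (∂f/∂x_i) dx_i = (0) dx + (y*(3*y - 2*z)) dy + (3 - y^2) dz.
Step 2: Apply d again. Using the 1-form formula, the coefficient of dx ∧ dy in d(df) is ∂^2 f/∂x ∂y - ∂^2 f/∂y ∂x = (0) - (0) = 0 (equality of mixed partials for smooth f).
Similarly for dx ∧ dz and dy ∧ dz — all coefficients vanish. So d(df) = 0.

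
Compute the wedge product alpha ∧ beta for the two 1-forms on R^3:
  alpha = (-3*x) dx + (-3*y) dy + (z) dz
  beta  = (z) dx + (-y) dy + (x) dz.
alpha ∧ beta = (3*y*(x + z)) dx ∧ dy + (-3*x^2 - z^2) dx ∧ dz + (y*(-3*x + z)) dy ∧ dz

Distribute the wedge, using dx_i ∧ dx_j = -dx_j ∧ dx_i and dx_i ∧ dx_i = 0. For each pair (i, j) with i < j, the coefficient of dx_i ∧ dx_j in alpha ∧ beta is (alpha_i * beta_j - alpha_j * beta_i). Collecting: alpha ∧ beta = (3*y*(x + z)) dx ∧ dy + (-3*x^2 - z^2) dx ∧ dz + (y*(-3*x + z)) dy ∧ dz.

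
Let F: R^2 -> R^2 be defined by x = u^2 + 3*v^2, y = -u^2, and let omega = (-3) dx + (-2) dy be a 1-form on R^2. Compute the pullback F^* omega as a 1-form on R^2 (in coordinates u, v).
F^* omega = (-2*u) du + (-18*v) dv

Using F^*(f dg) = (f ∘ F) d(g ∘ F), substitute each coordinate x_i by F_i(u, v) in f_i, and replace dx_i by d F_i = (∂F_i/∂u) du + (∂F_i/∂v) dv.
  For the x component: f_1(F) = -3; d F_1 = (2*u) du + (6*v) dv
  For the y component: f_2(F) = -2; d F_2 = (-2*u) du + (0) dv
Combining and collecting du, dv coefficients:
  coeff of du: -2*u
  coeff of dv: -18*v
F^* omega = (-2*u) du + (-18*v) dv.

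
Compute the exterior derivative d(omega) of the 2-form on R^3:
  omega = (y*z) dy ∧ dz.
d(omega) = 0

For a 2-form omega = sum_{i<j} g_{ij} dx_i ∧ dx_j, the exterior derivative is
  d(omega) = sum_{i<j} d(g_{ij}) ∧ dx_i ∧ dx_j = sum_{i<j, k} (∂g_{ij}/∂x_k) dx_k ∧ dx_i ∧ dx_j.
Expand each term, using dx_k ∧ dx_i ∧ dx_j = sgn(permutation) dx_{(a)} ∧ dx_{(b)} ∧ dx_{(c)} with (a < b < c) sorted:

Collecting like 3-forms: d(omega) = 0.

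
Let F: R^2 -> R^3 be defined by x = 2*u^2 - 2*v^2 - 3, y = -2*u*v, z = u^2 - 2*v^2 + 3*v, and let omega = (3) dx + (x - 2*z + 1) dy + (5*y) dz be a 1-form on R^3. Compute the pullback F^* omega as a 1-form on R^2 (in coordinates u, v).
F^* omega = (-20*u^2*v + 12*u - 4*v^3 + 12*v^2 + 4*v) du + (36*u*v^2 - 18*u*v + 4*u - 12*v) dv

Using F^*(f dg) = (f ∘ F) d(g ∘ F), substitute each coordinate x_i by F_i(u, v) in f_i, and replace dx_i by d F_i = (∂F_i/∂u) du + (∂F_i/∂v) dv.
  For the x component: f_1(F) = 3; d F_1 = (4*u) du + (-4*v) dv
  For the y component: f_2(F) = 2*v^2 - 6*v - 2; d F_2 = (-2*v) du + (-2*u) dv
  For the z component: f_3(F) = -10*u*v; d F_3 = (2*u) du + (3 - 4*v) dv
Combining and collecting du, dv coefficients:
  coeff of du: -20*u^2*v + 12*u - 4*v^3 + 12*v^2 + 4*v
  coeff of dv: 36*u*v^2 - 18*u*v + 4*u - 12*v
F^* omega = (-20*u^2*v + 12*u - 4*v^3 + 12*v^2 + 4*v) du + (36*u*v^2 - 18*u*v + 4*u - 12*v) dv.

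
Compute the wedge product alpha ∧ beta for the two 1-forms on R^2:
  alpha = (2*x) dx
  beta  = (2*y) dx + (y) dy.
alpha ∧ beta = (2*x*y) dx ∧ dy

Distribute the wedge, using dx_i ∧ dx_j = -dx_j ∧ dx_i and dx_i ∧ dx_i = 0. For each pair (i, j) with i < j, the coefficient of dx_i ∧ dx_j in alpha ∧ beta is (alpha_i * beta_j - alpha_j * beta_i). Collecting: alpha ∧ beta = (2*x*y) dx ∧ dy.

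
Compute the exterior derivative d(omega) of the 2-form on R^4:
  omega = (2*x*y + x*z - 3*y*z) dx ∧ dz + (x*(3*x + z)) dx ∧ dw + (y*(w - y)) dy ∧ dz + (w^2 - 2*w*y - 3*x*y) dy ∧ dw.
d(omega) = (-2*x + 3*z) dx ∧ dy ∧ dz + (-x) dx ∧ dz ∧ dw + (y) dy ∧ dz ∧ dw + (-3*y) dx ∧ dy ∧ dw

For a 2-form omega = sum_{i<j} g_{ij} dx_i ∧ dx_j, the exterior derivative is
  d(omega) = sum_{i<j} d(g_{ij}) ∧ dx_i ∧ dx_j = sum_{i<j, k} (∂g_{ij}/∂x_k) dx_k ∧ dx_i ∧ dx_j.
Expand each term, using dx_k ∧ dx_i ∧ dx_j = sgn(permutation) dx_{(a)} ∧ dx_{(b)} ∧ dx_{(c)} with (a < b < c) sorted:
  d(2*x*y + x*z - 3*y*z) includes (∂/∂y)(2*x*y + x*z - 3*y*z) dy = (2*x - 3*z) dy, which multiplied by dx ∧ dz gives (-2*x + 3*z) dx ∧ dy ∧ dz
  d(x*(3*x + z)) includes (∂/∂z)(x*(3*x + z)) dz = (x) dz, which multiplied by dx ∧ dw gives (-x) dx ∧ dz ∧ dw
  d(y*(w - y)) includes (∂/∂w)(y*(w - y)) dw = (y) dw, which multiplied by dy ∧ dz gives (y) dy ∧ dz ∧ dw
  d(w^2 - 2*w*y - 3*x*y) includes (∂/∂x)(w^2 - 2*w*y - 3*x*y) dx = (-3*y) dx, which multiplied by dy ∧ dw gives (-3*y) dx ∧ dy ∧ dw
Collecting like 3-forms: d(omega) = (-2*x + 3*z) dx ∧ dy ∧ dz + (-x) dx ∧ dz ∧ dw + (y) dy ∧ dz ∧ dw + (-3*y) dx ∧ dy ∧ dw.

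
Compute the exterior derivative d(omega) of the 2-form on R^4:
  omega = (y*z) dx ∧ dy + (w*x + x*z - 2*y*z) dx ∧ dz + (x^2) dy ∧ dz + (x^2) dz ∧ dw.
d(omega) = (2*x + y + 2*z) dx ∧ dy ∧ dz + (3*x) dx ∧ dz ∧ dw

For a 2-form omega = sum_{i<j} g_{ij} dx_i ∧ dx_j, the exterior derivative is
  d(omega) = sum_{i<j} d(g_{ij}) ∧ dx_i ∧ dx_j = sum_{i<j, k} (∂g_{ij}/∂x_k) dx_k ∧ dx_i ∧ dx_j.
Expand each term, using dx_k ∧ dx_i ∧ dx_j = sgn(permutation) dx_{(a)} ∧ dx_{(b)} ∧ dx_{(c)} with (a < b < c) sorted:
  d(y*z) includes (∂/∂z)(y*z) dz = (y) dz, which multiplied by dx ∧ dy gives (y) dx ∧ dy ∧ dz
  d(w*x + x*z - 2*y*z) includes (∂/∂y)(w*x + x*z - 2*y*z) dy = (-2*z) dy, which multiplied by dx ∧ dz gives (2*z) dx ∧ dy ∧ dz
  d(w*x + x*z - 2*y*z) includes (∂/∂w)(w*x + x*z - 2*y*z) dw = (x) dw, which multiplied by dx ∧ dz gives (x) dx ∧ dz ∧ dw
  d(x^2) includes (∂/∂x)(x^2) dx = (2*x) dx, which multiplied by dy ∧ dz gives (2*x) dx ∧ dy ∧ dz
  d(x^2) includes (∂/∂x)(x^2) dx = (2*x) dx, which multiplied by dz ∧ dw gives (2*x) dx ∧ dz ∧ dw
Collecting like 3-forms: d(omega) = (2*x + y + 2*z) dx ∧ dy ∧ dz + (3*x) dx ∧ dz ∧ dw.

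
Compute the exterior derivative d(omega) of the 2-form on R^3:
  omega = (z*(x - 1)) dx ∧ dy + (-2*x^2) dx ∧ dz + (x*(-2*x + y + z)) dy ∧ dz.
d(omega) = (-3*x + y + z - 1) dx ∧ dy ∧ dz

For a 2-form omega = sum_{i<j} g_{ij} dx_i ∧ dx_j, the exterior derivative is
  d(omega) = sum_{i<j} d(g_{ij}) ∧ dx_i ∧ dx_j = sum_{i<j, k} (∂g_{ij}/∂x_k) dx_k ∧ dx_i ∧ dx_j.
Expand each term, using dx_k ∧ dx_i ∧ dx_j = sgn(permutation) dx_{(a)} ∧ dx_{(b)} ∧ dx_{(c)} with (a < b < c) sorted:
  d(z*(x - 1)) includes (∂/∂z)(z*(x - 1)) dz = (x - 1) dz, which multiplied by dx ∧ dy gives (x - 1) dx ∧ dy ∧ dz
  d(x*(-2*x + y + z)) includes (∂/∂x)(x*(-2*x + y + z)) dx = (-4*x + y + z) dx, which multiplied by dy ∧ dz gives (-4*x + y + z) dx ∧ dy ∧ dz
Collecting like 3-forms: d(omega) = (-3*x + y + z - 1) dx ∧ dy ∧ dz.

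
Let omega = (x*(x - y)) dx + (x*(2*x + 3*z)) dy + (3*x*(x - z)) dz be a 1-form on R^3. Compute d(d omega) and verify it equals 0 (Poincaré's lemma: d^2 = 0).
d(d omega) = 0

Step 1: d omega = sum_{i<j} (∂f_j/∂x_i - ∂f_i/∂x_j) dx_i ∧ dx_j:
  coeff of dx ∧ dy: 5*x + 3*z
  coeff of dx ∧ dz: 6*x - 3*z
  coeff of dy ∧ dz: -3*x
Step 2: Apply d again to each 2-form coefficient. The only possible 3-form in R^3 is dx ∧ dy ∧ dz, with coefficient
  ∂(coeff of dy∧dz)/∂x - ∂(coeff of dx∧dz)/∂y + ∂(coeff of dx∧dy)/∂z
  = ∂/∂x (-3*x) - ∂/∂y (6*x - 3*z) + ∂/∂z (5*x + 3*z).
Each of these terms simplifies to sums of mixed partials that cancel in pairs. The result is 0 (by equality of mixed partials for smooth functions — Schwarz / Clairaut).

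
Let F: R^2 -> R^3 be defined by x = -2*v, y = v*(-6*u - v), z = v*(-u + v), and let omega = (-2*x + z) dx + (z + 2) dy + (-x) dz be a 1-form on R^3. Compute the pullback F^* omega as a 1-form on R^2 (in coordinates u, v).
F^* omega = (2*v*(3*u*v - 3*v^2 - v - 6)) du + (6*u^2*v - 4*u*v^2 - 12*u - 2*v^3 + 2*v^2 - 12*v) dv

Using F^*(f dg) = (f ∘ F) d(g ∘ F), substitute each coordinate x_i by F_i(u, v) in f_i, and replace dx_i by d F_i = (∂F_i/∂u) du + (∂F_i/∂v) dv.
  For the x component: f_1(F) = v*(-u + v + 4); d F_1 = (0) du + (-2) dv
  For the y component: f_2(F) = -u*v + v^2 + 2; d F_2 = (-6*v) du + (-6*u - 2*v) dv
  For the z component: f_3(F) = 2*v; d F_3 = (-v) du + (-u + 2*v) dv
Combining and collecting du, dv coefficients:
  coeff of du: 2*v*(3*u*v - 3*v^2 - v - 6)
  coeff of dv: 6*u^2*v - 4*u*v^2 - 12*u - 2*v^3 + 2*v^2 - 12*v
F^* omega = (2*v*(3*u*v - 3*v^2 - v - 6)) du + (6*u^2*v - 4*u*v^2 - 12*u - 2*v^3 + 2*v^2 - 12*v) dv.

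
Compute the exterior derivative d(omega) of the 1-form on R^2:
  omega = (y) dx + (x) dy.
d(omega) = 0

For a 1-form omega = sum_i f_i dx_i, the exterior derivative is
  d(omega) = sum_{i < j} (∂f_j/∂x_i - ∂f_i/∂x_j) dx_i ∧ dx_j.

Assembling: d(omega) = 0.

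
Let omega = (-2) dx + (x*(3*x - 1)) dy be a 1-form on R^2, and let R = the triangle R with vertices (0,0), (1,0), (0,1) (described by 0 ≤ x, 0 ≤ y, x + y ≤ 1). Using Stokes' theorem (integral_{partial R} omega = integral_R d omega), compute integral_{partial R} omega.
integral_(partial R) omega = 1/2

Stokes: integral_partial_R omega = integral_R d omega with d omega = (∂Q/∂x - ∂P/∂y) dx ∧ dy.
  ∂Q/∂x = 6*x - 1
  ∂P/∂y = 0
  integrand = ∂Q/∂x - ∂P/∂y = 6*x - 1.
Integrating over R: integral_0^1 integral_0^{1-x} (6*x - 1) dy dx = 1/2.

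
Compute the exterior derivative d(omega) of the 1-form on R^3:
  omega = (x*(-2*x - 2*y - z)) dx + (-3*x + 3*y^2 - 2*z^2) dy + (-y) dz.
d(omega) = (2*x - 3) dx ∧ dy + (x) dx ∧ dz + (4*z - 1) dy ∧ dz

For a 1-form omega = sum_i f_i dx_i, the exterior derivative is
  d(omega) = sum_{i < j} (∂f_j/∂x_i - ∂f_i/∂x_j) dx_i ∧ dx_j.
  coefficient of dx ∧ dy: ∂f_2/∂x - ∂f_1/∂y = ∂(-3*x + 3*y^2 - 2*z^2)/∂x - ∂(x*(-2*x - 2*y - z))/∂y = 2*x - 3
  coefficient of dx ∧ dz: ∂f_3/∂x - ∂f_1/∂z = ∂(-y)/∂x - ∂(x*(-2*x - 2*y - z))/∂z = x
  coefficient of dy ∧ dz: ∂f_3/∂y - ∂f_2/∂z = ∂(-y)/∂y - ∂(-3*x + 3*y^2 - 2*z^2)/∂z = 4*z - 1
Assembling: d(omega) = (2*x - 3) dx ∧ dy + (x) dx ∧ dz + (4*z - 1) dy ∧ dz.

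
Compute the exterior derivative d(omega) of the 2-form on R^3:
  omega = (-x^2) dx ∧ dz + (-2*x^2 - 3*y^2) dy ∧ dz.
d(omega) = (-4*x) dx ∧ dy ∧ dz

For a 2-form omega = sum_{i<j} g_{ij} dx_i ∧ dx_j, the exterior derivative is
  d(omega) = sum_{i<j} d(g_{ij}) ∧ dx_i ∧ dx_j = sum_{i<j, k} (∂g_{ij}/∂x_k) dx_k ∧ dx_i ∧ dx_j.
Expand each term, using dx_k ∧ dx_i ∧ dx_j = sgn(permutation) dx_{(a)} ∧ dx_{(b)} ∧ dx_{(c)} with (a < b < c) sorted:
  d(-2*x^2 - 3*y^2) includes (∂/∂x)(-2*x^2 - 3*y^2) dx = (-4*x) dx, which multiplied by dy ∧ dz gives (-4*x) dx ∧ dy ∧ dz
Collecting like 3-forms: d(omega) = (-4*x) dx ∧ dy ∧ dz.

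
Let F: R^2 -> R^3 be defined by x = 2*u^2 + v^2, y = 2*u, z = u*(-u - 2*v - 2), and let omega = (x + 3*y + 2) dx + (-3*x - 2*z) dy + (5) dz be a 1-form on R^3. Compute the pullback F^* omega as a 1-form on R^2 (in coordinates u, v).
F^* omega = (8*u^3 + 16*u^2 + 4*u*v^2 + 8*u*v + 6*u - 6*v^2 - 10*v - 10) du + (4*u^2*v + 12*u*v - 10*u + 2*v^3 + 4*v) dv

Using F^*(f dg) = (f ∘ F) d(g ∘ F), substitute each coordinate x_i by F_i(u, v) in f_i, and replace dx_i by d F_i = (∂F_i/∂u) du + (∂F_i/∂v) dv.
  For the x component: f_1(F) = 2*u^2 + 6*u + v^2 + 2; d F_1 = (4*u) du + (2*v) dv
  For the y component: f_2(F) = -4*u^2 + 4*u*v + 4*u - 3*v^2; d F_2 = (2) du + (0) dv
  For the z component: f_3(F) = 5; d F_3 = (-2*u - 2*v - 2) du + (-2*u) dv
Combining and collecting du, dv coefficients:
  coeff of du: 8*u^3 + 16*u^2 + 4*u*v^2 + 8*u*v + 6*u - 6*v^2 - 10*v - 10
  coeff of dv: 4*u^2*v + 12*u*v - 10*u + 2*v^3 + 4*v
F^* omega = (8*u^3 + 16*u^2 + 4*u*v^2 + 8*u*v + 6*u - 6*v^2 - 10*v - 10) du + (4*u^2*v + 12*u*v - 10*u + 2*v^3 + 4*v) dv.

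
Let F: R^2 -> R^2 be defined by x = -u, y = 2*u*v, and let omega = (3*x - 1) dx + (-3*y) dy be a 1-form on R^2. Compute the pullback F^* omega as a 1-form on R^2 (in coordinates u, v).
F^* omega = (-12*u*v^2 + 3*u + 1) du + (-12*u^2*v) dv

Using F^*(f dg) = (f ∘ F) d(g ∘ F), substitute each coordinate x_i by F_i(u, v) in f_i, and replace dx_i by d F_i = (∂F_i/∂u) du + (∂F_i/∂v) dv.
  For the x component: f_1(F) = -3*u - 1; d F_1 = (-1) du + (0) dv
  For the y component: f_2(F) = -6*u*v; d F_2 = (2*v) du + (2*u) dv
Combining and collecting du, dv coefficients:
  coeff of du: -12*u*v^2 + 3*u + 1
  coeff of dv: -12*u^2*v
F^* omega = (-12*u*v^2 + 3*u + 1) du + (-12*u^2*v) dv.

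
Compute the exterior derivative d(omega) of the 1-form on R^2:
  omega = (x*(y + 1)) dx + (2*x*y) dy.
d(omega) = (-x + 2*y) dx ∧ dy

For a 1-form omega = sum_i f_i dx_i, the exterior derivative is
  d(omega) = sum_{i < j} (∂f_j/∂x_i - ∂f_i/∂x_j) dx_i ∧ dx_j.
  coefficient of dx ∧ dy: ∂f_2/∂x - ∂f_1/∂y = ∂(2*x*y)/∂x - ∂(x*(y + 1))/∂y = -x + 2*y
Assembling: d(omega) = (-x + 2*y) dx ∧ dy.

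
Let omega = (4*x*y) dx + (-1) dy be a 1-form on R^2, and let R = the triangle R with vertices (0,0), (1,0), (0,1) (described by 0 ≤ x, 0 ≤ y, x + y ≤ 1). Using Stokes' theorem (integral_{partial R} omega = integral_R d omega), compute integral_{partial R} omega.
integral_(partial R) omega = -2/3

Stokes: integral_partial_R omega = integral_R d omega with d omega = (∂Q/∂x - ∂P/∂y) dx ∧ dy.
  ∂Q/∂x = 0
  ∂P/∂y = 4*x
  integrand = ∂Q/∂x - ∂P/∂y = -4*x.
Integrating over R: integral_0^1 integral_0^{1-x} (-4*x) dy dx = -2/3.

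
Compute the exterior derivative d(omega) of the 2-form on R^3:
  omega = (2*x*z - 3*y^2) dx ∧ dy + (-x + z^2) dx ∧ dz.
d(omega) = (2*x) dx ∧ dy ∧ dz

For a 2-form omega = sum_{i<j} g_{ij} dx_i ∧ dx_j, the exterior derivative is
  d(omega) = sum_{i<j} d(g_{ij}) ∧ dx_i ∧ dx_j = sum_{i<j, k} (∂g_{ij}/∂x_k) dx_k ∧ dx_i ∧ dx_j.
Expand each term, using dx_k ∧ dx_i ∧ dx_j = sgn(permutation) dx_{(a)} ∧ dx_{(b)} ∧ dx_{(c)} with (a < b < c) sorted:
  d(2*x*z - 3*y^2) includes (∂/∂z)(2*x*z - 3*y^2) dz = (2*x) dz, which multiplied by dx ∧ dy gives (2*x) dx ∧ dy ∧ dz
Collecting like 3-forms: d(omega) = (2*x) dx ∧ dy ∧ dz.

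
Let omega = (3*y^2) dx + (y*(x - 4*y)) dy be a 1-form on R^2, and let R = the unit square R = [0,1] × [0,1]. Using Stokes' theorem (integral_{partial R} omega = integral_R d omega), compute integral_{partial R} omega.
integral_(partial R) omega = -5/2

Stokes: integral_partial_R omega = integral_R d omega with d omega = (∂Q/∂x - ∂P/∂y) dx ∧ dy.
  ∂Q/∂x = y
  ∂P/∂y = 6*y
  integrand = ∂Q/∂x - ∂P/∂y = -5*y.
Integrating over R: integral_0^1 integral_0^1 (-5*y) dx dy = -5/2.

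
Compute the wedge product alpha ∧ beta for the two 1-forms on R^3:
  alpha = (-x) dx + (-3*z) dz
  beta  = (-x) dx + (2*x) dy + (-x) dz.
alpha ∧ beta = (-2*x^2) dx ∧ dy + (x*(x - 3*z)) dx ∧ dz + (6*x*z) dy ∧ dz

Distribute the wedge, using dx_i ∧ dx_j = -dx_j ∧ dx_i and dx_i ∧ dx_i = 0. For each pair (i, j) with i < j, the coefficient of dx_i ∧ dx_j in alpha ∧ beta is (alpha_i * beta_j - alpha_j * beta_i). Collecting: alpha ∧ beta = (-2*x^2) dx ∧ dy + (x*(x - 3*z)) dx ∧ dz + (6*x*z) dy ∧ dz.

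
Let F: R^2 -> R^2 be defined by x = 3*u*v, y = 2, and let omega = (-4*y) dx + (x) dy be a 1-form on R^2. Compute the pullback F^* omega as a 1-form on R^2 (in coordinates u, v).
F^* omega = (-24*v) du + (-24*u) dv

Using F^*(f dg) = (f ∘ F) d(g ∘ F), substitute each coordinate x_i by F_i(u, v) in f_i, and replace dx_i by d F_i = (∂F_i/∂u) du + (∂F_i/∂v) dv.
  For the x component: f_1(F) = -8; d F_1 = (3*v) du + (3*u) dv
  For the y component: f_2(F) = 3*u*v; d F_2 = (0) du + (0) dv
Combining and collecting du, dv coefficients:
  coeff of du: -24*v
  coeff of dv: -24*u
F^* omega = (-24*v) du + (-24*u) dv.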